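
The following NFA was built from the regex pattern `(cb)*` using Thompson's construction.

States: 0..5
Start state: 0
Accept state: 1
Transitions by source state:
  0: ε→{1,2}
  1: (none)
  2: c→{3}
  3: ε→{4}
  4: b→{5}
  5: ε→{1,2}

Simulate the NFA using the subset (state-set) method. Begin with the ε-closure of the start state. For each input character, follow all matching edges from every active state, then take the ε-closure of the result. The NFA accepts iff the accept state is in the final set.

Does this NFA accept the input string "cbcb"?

start: ε-closure({0}) = {0,1,2}
'c' @ 1: {3,4}
'b' @ 2: {1,2,5}  (accept∈set)
'c' @ 3: {3,4}
'b' @ 4: {1,2,5}  (accept∈set)
after full input: {1,2,5}  (accept=1 in)

Answer: ACCEPT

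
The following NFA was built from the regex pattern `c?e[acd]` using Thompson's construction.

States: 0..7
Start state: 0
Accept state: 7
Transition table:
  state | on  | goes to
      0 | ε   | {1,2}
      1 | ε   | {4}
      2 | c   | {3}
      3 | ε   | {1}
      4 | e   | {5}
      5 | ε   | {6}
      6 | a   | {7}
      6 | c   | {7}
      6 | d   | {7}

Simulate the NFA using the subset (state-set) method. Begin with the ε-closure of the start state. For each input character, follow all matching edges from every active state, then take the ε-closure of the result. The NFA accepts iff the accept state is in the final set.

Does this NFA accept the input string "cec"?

Answer: ACCEPT

Steps:
initial (ε-close {0}): {0,1,2,4}
'c' @ 1: {1,3,4}
'e' @ 2: {5,6}
'c' @ 3: {7}  (accept∈set)
after full input: {7}  (accept=7 in)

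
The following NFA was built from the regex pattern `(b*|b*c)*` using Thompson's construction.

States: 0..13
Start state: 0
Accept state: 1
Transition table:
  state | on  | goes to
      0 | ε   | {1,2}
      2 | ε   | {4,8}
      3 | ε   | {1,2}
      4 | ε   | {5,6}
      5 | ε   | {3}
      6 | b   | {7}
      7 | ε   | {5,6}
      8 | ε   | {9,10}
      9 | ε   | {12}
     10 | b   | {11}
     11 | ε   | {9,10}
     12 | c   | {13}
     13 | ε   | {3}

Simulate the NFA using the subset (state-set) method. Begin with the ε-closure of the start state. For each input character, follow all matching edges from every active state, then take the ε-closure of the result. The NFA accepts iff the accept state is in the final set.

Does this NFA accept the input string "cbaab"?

Answer: REJECT

Trace:
initial (ε-close {0}): {0,1,2,3,4,5,6,8,9,10,12}
'c' @ 1: {1,2,3,4,5,6,8,9,10,12,13}  ✓accept
'b' @ 2: {1,2,3,4,5,6,7,8,9,10,11,12}  ✓accept
'a' @ 3: {}  — state set empty
rest 'ab' ignored (set empty)
after full input: {}  (accept=1 not in)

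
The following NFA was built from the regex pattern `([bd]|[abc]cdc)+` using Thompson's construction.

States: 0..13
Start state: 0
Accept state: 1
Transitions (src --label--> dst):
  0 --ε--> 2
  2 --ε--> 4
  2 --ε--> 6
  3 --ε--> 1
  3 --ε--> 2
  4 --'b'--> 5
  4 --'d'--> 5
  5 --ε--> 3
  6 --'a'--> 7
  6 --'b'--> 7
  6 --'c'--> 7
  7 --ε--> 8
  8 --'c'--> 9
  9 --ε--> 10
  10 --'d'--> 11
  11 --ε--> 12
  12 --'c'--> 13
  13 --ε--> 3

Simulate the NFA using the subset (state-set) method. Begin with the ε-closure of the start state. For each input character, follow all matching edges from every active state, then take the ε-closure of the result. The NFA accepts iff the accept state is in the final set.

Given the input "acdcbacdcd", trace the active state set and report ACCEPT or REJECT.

initial (ε-close {0}): {0,2,4,6}
'a' @ 1: {7,8}
'c' @ 2: {9,10}
'd' @ 3: {11,12}
'c' @ 4: {1,2,3,4,6,13}  ✓accept
'b' @ 5: {1,2,3,4,5,6,7,8}  ✓accept
'a' @ 6: {7,8}
'c' @ 7: {9,10}
'd' @ 8: {11,12}
'c' @ 9: {1,2,3,4,6,13}  ✓accept
'd' @ 10: {1,2,3,4,5,6}  ✓accept
after full input: {1,2,3,4,5,6}  (accept=1 in)

Answer: ACCEPT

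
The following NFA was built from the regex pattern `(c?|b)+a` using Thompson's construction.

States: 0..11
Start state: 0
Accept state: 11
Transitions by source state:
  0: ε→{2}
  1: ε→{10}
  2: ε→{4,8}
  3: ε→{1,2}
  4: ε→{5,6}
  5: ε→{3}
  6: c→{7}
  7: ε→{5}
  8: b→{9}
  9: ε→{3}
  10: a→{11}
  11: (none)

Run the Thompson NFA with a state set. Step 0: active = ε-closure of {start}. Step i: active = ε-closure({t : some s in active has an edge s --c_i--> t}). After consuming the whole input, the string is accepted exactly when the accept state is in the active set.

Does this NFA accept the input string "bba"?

Answer: ACCEPT

Steps:
S₀ = ε-closure({0}) = {0,1,2,3,4,5,6,8,10}
'b' @ 1: {1,2,3,4,5,6,8,9,10}
'b' @ 2: {1,2,3,4,5,6,8,9,10}
'a' @ 3: {11}  [accepting]
after full input: {11}  (accept=11 in)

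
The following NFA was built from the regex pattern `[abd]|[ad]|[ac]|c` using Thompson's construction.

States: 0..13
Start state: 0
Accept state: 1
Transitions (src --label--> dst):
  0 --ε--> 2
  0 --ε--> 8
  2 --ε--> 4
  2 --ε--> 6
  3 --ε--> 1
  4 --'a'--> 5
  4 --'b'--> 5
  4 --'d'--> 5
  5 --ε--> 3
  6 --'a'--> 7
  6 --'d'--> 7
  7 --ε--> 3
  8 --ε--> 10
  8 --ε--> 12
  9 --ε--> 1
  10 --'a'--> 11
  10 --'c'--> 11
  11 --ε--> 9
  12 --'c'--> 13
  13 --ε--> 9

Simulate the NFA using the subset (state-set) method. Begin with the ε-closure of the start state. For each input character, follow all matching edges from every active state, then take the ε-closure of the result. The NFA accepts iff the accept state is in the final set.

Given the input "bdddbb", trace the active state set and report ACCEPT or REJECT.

Answer: REJECT

Derivation:
S₀ = ε-closure({0}) = {0,2,4,6,8,10,12}
'b' @ 1: {1,3,5}  ✓accept
'd' @ 2: {}  — state set empty
rest 'ddbb' ignored (set empty)
after full input: {}  (accept=1 not in)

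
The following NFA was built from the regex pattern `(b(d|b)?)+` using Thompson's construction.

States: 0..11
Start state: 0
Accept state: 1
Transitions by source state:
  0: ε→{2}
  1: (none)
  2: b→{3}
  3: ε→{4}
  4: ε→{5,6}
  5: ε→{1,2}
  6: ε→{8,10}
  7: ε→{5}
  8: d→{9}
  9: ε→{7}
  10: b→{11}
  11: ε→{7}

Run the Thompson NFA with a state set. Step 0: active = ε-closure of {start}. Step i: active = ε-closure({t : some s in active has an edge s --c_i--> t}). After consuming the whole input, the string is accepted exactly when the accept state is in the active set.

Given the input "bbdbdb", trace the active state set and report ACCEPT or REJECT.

initial (ε-close {0}): {0,2}
'b' @ 1: {1,2,3,4,5,6,8,10}  ✓accept
'b' @ 2: {1,2,3,4,5,6,7,8,10,11}  ✓accept
'd' @ 3: {1,2,5,7,9}  ✓accept
'b' @ 4: {1,2,3,4,5,6,8,10}  ✓accept
'd' @ 5: {1,2,5,7,9}  ✓accept
'b' @ 6: {1,2,3,4,5,6,8,10}  ✓accept
after full input: {1,2,3,4,5,6,8,10}  (accept=1 in)

Answer: ACCEPT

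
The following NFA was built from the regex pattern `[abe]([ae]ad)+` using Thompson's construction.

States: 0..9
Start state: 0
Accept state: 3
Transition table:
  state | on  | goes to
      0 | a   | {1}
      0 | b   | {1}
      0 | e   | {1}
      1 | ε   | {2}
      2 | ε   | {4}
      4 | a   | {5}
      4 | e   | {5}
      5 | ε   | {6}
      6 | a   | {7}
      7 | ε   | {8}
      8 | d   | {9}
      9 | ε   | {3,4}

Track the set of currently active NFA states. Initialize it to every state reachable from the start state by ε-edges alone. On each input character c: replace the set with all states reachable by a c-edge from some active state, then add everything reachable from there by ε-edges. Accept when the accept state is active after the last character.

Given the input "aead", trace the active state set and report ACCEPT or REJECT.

Answer: ACCEPT

Steps:
start: ε-closure({0}) = {0}
'a' @ 1: {1,2,4}
'e' @ 2: {5,6}
'a' @ 3: {7,8}
'd' @ 4: {3,4,9}  [accepting]
after full input: {3,4,9}  (accept=3 in)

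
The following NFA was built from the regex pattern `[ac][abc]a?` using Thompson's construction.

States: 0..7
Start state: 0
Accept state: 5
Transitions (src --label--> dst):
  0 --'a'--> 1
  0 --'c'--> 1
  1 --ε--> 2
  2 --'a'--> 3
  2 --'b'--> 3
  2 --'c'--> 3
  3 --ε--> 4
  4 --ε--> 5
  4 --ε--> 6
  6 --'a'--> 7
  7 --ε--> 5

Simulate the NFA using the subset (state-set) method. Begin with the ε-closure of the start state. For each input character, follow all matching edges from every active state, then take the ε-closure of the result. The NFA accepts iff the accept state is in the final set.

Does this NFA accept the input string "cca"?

start: ε-closure({0}) = {0}
'c' @ 1: {1,2}
'c' @ 2: {3,4,5,6}  ✓accept
'a' @ 3: {5,7}  ✓accept
final: {5,7}; accept 5 in set

Answer: ACCEPT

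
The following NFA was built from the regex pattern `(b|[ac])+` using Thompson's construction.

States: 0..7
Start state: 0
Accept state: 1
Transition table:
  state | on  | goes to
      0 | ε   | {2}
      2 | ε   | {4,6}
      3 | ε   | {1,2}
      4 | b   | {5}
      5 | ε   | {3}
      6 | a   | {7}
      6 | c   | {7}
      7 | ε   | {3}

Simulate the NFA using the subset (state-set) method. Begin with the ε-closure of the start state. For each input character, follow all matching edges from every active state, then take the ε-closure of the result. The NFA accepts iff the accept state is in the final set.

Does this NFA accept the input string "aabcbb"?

Answer: ACCEPT

Trace:
start: ε-closure({0}) = {0,2,4,6}
'a' @ 1: {1,2,3,4,6,7}  (accept∈set)
'a' @ 2: {1,2,3,4,6,7}  (accept∈set)
'b' @ 3: {1,2,3,4,5,6}  (accept∈set)
'c' @ 4: {1,2,3,4,6,7}  (accept∈set)
'b' @ 5: {1,2,3,4,5,6}  (accept∈set)
'b' @ 6: {1,2,3,4,5,6}  (accept∈set)
final: {1,2,3,4,5,6}; accept 1 in set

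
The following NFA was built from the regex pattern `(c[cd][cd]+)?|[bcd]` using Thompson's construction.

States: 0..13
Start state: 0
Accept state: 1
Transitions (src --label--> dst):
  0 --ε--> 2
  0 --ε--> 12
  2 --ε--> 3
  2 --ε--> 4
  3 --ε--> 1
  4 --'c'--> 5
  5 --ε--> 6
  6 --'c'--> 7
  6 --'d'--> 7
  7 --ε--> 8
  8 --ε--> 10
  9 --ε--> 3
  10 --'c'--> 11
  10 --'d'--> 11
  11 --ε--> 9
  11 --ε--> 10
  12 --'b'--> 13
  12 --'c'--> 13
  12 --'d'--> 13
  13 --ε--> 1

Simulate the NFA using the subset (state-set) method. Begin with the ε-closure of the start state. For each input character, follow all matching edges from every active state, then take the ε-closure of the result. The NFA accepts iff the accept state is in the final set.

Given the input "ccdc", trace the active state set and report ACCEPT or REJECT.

start: ε-closure({0}) = {0,1,2,3,4,12}
'c' @ 1: {1,5,6,13}  [accepting]
'c' @ 2: {7,8,10}
'd' @ 3: {1,3,9,10,11}  [accepting]
'c' @ 4: {1,3,9,10,11}  [accepting]
final: {1,3,9,10,11}; accept 1 in set

Answer: ACCEPT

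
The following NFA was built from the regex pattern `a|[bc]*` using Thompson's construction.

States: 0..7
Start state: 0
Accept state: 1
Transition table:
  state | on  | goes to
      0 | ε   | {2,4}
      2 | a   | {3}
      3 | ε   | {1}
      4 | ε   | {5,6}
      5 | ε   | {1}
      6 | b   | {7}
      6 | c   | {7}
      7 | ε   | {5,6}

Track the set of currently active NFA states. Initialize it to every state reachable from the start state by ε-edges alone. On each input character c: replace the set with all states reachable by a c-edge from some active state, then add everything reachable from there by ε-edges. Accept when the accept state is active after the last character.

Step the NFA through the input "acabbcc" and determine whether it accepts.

Answer: REJECT

Trace:
initial (ε-close {0}): {0,1,2,4,5,6}
'a' @ 1: {1,3}  ✓accept
'c' @ 2: {}  — no active states
rest 'abbcc' ignored (set empty)
after full input: {}  (accept=1 not in)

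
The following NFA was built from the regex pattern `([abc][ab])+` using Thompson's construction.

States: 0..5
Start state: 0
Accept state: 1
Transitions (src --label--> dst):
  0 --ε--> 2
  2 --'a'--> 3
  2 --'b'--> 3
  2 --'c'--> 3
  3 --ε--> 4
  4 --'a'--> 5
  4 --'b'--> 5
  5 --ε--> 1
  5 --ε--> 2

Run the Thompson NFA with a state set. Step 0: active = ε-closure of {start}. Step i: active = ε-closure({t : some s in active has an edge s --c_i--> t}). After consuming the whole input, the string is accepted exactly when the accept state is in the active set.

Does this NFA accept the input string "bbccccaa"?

start: ε-closure({0}) = {0,2}
'b' @ 1: {3,4}
'b' @ 2: {1,2,5}  ✓accept
'c' @ 3: {3,4}
'c' @ 4: {}  — dead — no transitions
rest 'ccaa' ignored (set empty)
end set {} — state 1 not in

Answer: REJECT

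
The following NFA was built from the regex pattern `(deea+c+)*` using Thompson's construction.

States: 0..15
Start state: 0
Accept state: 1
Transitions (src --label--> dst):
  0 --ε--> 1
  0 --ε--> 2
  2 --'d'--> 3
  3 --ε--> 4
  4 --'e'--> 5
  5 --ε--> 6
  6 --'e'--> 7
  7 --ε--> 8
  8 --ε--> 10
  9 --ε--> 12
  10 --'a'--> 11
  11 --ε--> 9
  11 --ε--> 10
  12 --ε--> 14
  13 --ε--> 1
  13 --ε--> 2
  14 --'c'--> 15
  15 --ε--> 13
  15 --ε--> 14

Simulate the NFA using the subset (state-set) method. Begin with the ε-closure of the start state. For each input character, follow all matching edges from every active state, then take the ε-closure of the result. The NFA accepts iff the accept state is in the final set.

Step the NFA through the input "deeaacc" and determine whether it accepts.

Answer: ACCEPT

Steps:
start: ε-closure({0}) = {0,1,2}
'd' @ 1: {3,4}
'e' @ 2: {5,6}
'e' @ 3: {7,8,10}
'a' @ 4: {9,10,11,12,14}
'a' @ 5: {9,10,11,12,14}
'c' @ 6: {1,2,13,14,15}  ✓accept
'c' @ 7: {1,2,13,14,15}  ✓accept
after full input: {1,2,13,14,15}  (accept=1 in)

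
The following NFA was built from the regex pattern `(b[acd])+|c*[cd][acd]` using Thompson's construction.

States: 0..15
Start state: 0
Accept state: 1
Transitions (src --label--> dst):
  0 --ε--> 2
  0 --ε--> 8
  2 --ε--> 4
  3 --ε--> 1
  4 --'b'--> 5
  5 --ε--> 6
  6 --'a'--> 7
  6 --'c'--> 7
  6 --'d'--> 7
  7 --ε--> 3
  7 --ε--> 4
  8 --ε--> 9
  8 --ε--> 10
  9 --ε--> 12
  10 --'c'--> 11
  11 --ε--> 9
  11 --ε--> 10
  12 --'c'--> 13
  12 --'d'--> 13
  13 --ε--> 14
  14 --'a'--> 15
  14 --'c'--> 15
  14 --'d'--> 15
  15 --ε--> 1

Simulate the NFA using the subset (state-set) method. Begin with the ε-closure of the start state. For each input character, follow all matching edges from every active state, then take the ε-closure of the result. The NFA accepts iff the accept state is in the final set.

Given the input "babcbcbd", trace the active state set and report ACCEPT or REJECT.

initial (ε-close {0}): {0,2,4,8,9,10,12}
'b' @ 1: {5,6}
'a' @ 2: {1,3,4,7}  (accept∈set)
'b' @ 3: {5,6}
'c' @ 4: {1,3,4,7}  (accept∈set)
'b' @ 5: {5,6}
'c' @ 6: {1,3,4,7}  (accept∈set)
'b' @ 7: {5,6}
'd' @ 8: {1,3,4,7}  (accept∈set)
final: {1,3,4,7}; accept 1 in set

Answer: ACCEPT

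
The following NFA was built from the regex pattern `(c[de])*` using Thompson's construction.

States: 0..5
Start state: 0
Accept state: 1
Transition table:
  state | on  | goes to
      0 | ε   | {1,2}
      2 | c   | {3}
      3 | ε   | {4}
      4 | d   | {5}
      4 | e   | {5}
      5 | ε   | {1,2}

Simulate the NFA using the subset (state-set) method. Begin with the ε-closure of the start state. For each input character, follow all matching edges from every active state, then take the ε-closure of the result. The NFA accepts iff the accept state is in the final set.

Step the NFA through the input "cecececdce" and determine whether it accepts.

Answer: ACCEPT

Trace:
start: ε-closure({0}) = {0,1,2}
'c' @ 1: {3,4}
'e' @ 2: {1,2,5}  [accepting]
'c' @ 3: {3,4}
'e' @ 4: {1,2,5}  [accepting]
'c' @ 5: {3,4}
'e' @ 6: {1,2,5}  [accepting]
'c' @ 7: {3,4}
'd' @ 8: {1,2,5}  [accepting]
'c' @ 9: {3,4}
'e' @ 10: {1,2,5}  [accepting]
after full input: {1,2,5}  (accept=1 in)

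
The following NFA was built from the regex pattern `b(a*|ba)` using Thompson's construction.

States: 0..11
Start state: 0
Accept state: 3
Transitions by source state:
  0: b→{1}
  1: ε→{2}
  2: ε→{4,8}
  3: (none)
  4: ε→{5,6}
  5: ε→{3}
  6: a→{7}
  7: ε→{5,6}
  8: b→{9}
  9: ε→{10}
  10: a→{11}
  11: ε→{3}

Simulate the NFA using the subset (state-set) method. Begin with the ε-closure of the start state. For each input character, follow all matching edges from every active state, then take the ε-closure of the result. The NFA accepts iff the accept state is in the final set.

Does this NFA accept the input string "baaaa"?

Answer: ACCEPT

Derivation:
S₀ = ε-closure({0}) = {0}
'b' @ 1: {1,2,3,4,5,6,8}  [accepting]
'a' @ 2: {3,5,6,7}  [accepting]
'a' @ 3: {3,5,6,7}  [accepting]
'a' @ 4: {3,5,6,7}  [accepting]
'a' @ 5: {3,5,6,7}  [accepting]
end set {3,5,6,7} — state 3 in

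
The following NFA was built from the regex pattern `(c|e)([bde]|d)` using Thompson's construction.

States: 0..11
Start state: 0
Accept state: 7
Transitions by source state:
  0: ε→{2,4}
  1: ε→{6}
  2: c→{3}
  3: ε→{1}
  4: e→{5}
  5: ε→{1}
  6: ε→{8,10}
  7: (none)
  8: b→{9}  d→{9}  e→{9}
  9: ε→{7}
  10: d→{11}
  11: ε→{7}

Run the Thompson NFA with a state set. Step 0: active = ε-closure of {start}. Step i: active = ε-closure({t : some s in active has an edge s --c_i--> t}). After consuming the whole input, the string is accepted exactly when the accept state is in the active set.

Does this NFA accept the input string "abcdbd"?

Answer: REJECT

Steps:
start: ε-closure({0}) = {0,2,4}
'a' @ 1: {}  — state set empty
rest 'bcdbd' ignored (set empty)
after full input: {}  (accept=7 not in)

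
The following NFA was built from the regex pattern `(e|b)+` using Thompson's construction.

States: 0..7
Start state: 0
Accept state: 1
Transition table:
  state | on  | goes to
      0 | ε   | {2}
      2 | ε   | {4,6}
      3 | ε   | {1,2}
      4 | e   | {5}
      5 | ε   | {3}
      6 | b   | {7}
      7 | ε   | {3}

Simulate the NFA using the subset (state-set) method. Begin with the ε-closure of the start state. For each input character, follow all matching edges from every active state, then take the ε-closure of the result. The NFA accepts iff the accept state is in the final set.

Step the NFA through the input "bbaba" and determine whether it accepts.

start: ε-closure({0}) = {0,2,4,6}
'b' @ 1: {1,2,3,4,6,7}  ✓accept
'b' @ 2: {1,2,3,4,6,7}  ✓accept
'a' @ 3: {}  — dead — no transitions
rest 'ba' ignored (set empty)
after full input: {}  (accept=1 not in)

Answer: REJECT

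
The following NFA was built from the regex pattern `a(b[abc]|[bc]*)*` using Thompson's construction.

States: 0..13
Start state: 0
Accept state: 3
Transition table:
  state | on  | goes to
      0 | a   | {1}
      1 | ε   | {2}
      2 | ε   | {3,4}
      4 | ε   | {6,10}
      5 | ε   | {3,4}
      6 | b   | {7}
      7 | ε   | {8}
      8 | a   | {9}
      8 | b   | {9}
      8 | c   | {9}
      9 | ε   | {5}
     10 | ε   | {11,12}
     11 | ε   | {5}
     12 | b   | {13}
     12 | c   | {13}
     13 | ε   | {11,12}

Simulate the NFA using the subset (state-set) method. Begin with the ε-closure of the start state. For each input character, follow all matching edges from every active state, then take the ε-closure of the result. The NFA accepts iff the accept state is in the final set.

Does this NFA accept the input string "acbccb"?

Answer: ACCEPT

Steps:
S₀ = ε-closure({0}) = {0}
'a' @ 1: {1,2,3,4,5,6,10,11,12}  [accepting]
'c' @ 2: {3,4,5,6,10,11,12,13}  [accepting]
'b' @ 3: {3,4,5,6,7,8,10,11,12,13}  [accepting]
'c' @ 4: {3,4,5,6,9,10,11,12,13}  [accepting]
'c' @ 5: {3,4,5,6,10,11,12,13}  [accepting]
'b' @ 6: {3,4,5,6,7,8,10,11,12,13}  [accepting]
after full input: {3,4,5,6,7,8,10,11,12,13}  (accept=3 in)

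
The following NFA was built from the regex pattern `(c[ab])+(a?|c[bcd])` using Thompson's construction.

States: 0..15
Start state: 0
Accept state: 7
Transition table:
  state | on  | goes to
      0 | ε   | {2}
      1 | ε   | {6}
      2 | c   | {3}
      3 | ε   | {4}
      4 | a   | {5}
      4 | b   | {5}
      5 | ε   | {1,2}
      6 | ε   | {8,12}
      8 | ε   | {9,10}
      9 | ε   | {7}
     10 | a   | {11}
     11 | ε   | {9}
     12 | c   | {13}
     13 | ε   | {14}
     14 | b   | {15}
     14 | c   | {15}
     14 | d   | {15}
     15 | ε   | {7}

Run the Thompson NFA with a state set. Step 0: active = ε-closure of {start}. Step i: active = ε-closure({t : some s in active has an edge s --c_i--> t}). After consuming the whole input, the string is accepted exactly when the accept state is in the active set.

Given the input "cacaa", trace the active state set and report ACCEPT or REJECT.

S₀ = ε-closure({0}) = {0,2}
'c' @ 1: {3,4}
'a' @ 2: {1,2,5,6,7,8,9,10,12}  (accept∈set)
'c' @ 3: {3,4,13,14}
'a' @ 4: {1,2,5,6,7,8,9,10,12}  (accept∈set)
'a' @ 5: {7,9,11}  (accept∈set)
end set {7,9,11} — state 7 in

Answer: ACCEPT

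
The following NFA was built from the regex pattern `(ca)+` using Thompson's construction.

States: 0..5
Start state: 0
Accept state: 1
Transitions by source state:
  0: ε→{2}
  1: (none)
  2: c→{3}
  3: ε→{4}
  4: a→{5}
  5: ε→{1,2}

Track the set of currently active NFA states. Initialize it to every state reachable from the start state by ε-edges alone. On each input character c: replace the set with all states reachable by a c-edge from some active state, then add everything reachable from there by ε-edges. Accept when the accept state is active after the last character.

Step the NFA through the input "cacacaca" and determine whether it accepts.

Answer: ACCEPT

Trace:
initial (ε-close {0}): {0,2}
'c' @ 1: {3,4}
'a' @ 2: {1,2,5}  ✓accept
'c' @ 3: {3,4}
'a' @ 4: {1,2,5}  ✓accept
'c' @ 5: {3,4}
'a' @ 6: {1,2,5}  ✓accept
'c' @ 7: {3,4}
'a' @ 8: {1,2,5}  ✓accept
after full input: {1,2,5}  (accept=1 in)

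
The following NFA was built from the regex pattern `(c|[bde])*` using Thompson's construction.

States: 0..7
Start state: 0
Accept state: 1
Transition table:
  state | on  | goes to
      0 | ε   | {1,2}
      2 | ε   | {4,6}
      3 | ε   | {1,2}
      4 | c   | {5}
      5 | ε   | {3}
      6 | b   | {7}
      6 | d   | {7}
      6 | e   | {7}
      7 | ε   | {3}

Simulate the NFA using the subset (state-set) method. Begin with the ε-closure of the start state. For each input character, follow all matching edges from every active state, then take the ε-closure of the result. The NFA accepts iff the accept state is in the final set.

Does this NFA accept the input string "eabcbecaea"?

initial (ε-close {0}): {0,1,2,4,6}
'e' @ 1: {1,2,3,4,6,7}  (accept∈set)
'a' @ 2: {}  — dead — no transitions
rest 'bcbecaea' ignored (set empty)
final: {}; accept 1 not in set

Answer: REJECT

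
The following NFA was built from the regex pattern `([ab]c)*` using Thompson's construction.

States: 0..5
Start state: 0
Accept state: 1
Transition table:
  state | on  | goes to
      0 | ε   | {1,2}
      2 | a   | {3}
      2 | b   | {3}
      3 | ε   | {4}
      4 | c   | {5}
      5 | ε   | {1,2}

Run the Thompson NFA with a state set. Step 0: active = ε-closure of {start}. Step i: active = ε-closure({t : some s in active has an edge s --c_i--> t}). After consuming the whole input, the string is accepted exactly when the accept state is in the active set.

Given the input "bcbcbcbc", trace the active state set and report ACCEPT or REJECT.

Answer: ACCEPT

Trace:
initial (ε-close {0}): {0,1,2}
'b' @ 1: {3,4}
'c' @ 2: {1,2,5}  [accepting]
'b' @ 3: {3,4}
'c' @ 4: {1,2,5}  [accepting]
'b' @ 5: {3,4}
'c' @ 6: {1,2,5}  [accepting]
'b' @ 7: {3,4}
'c' @ 8: {1,2,5}  [accepting]
end set {1,2,5} — state 1 in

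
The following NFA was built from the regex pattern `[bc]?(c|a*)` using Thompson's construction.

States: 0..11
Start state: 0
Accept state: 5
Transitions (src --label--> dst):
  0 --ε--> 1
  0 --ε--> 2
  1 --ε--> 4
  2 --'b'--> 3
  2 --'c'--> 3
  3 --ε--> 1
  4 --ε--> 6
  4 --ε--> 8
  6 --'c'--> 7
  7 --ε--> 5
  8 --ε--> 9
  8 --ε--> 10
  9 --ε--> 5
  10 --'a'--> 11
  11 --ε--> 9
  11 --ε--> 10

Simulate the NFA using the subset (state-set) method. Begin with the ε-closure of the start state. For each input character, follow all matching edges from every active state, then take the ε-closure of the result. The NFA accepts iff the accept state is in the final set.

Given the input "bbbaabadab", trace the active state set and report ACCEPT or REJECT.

Answer: REJECT

Derivation:
initial (ε-close {0}): {0,1,2,4,5,6,8,9,10}
'b' @ 1: {1,3,4,5,6,8,9,10}  ✓accept
'b' @ 2: {}  — dead — no transitions
rest 'baabadab' ignored (set empty)
end set {} — state 5 not in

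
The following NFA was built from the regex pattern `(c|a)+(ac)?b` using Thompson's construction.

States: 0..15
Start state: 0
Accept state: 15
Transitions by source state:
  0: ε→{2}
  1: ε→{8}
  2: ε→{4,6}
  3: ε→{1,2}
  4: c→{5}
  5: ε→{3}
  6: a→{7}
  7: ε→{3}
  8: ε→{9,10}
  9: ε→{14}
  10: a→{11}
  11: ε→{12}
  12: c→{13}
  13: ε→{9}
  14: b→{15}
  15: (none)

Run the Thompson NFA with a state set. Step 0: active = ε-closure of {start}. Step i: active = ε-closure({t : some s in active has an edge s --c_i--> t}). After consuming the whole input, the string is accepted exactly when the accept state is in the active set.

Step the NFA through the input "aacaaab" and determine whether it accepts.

start: ε-closure({0}) = {0,2,4,6}
'a' @ 1: {1,2,3,4,6,7,8,9,10,14}
'a' @ 2: {1,2,3,4,6,7,8,9,10,11,12,14}
'c' @ 3: {1,2,3,4,5,6,8,9,10,13,14}
'a' @ 4: {1,2,3,4,6,7,8,9,10,11,12,14}
'a' @ 5: {1,2,3,4,6,7,8,9,10,11,12,14}
'a' @ 6: {1,2,3,4,6,7,8,9,10,11,12,14}
'b' @ 7: {15}  (accept∈set)
end set {15} — state 15 in

Answer: ACCEPT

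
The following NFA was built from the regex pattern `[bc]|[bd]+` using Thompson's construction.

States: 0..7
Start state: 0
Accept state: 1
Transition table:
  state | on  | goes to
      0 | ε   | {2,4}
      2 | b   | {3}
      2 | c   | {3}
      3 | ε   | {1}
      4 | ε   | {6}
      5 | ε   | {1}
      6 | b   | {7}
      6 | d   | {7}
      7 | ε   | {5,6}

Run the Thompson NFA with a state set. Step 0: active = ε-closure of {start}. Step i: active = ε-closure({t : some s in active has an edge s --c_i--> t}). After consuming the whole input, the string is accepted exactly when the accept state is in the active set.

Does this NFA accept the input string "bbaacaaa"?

S₀ = ε-closure({0}) = {0,2,4,6}
'b' @ 1: {1,3,5,6,7}  [accepting]
'b' @ 2: {1,5,6,7}  [accepting]
'a' @ 3: {}  — dead — no transitions
rest 'acaaa' ignored (set empty)
after full input: {}  (accept=1 not in)

Answer: REJECT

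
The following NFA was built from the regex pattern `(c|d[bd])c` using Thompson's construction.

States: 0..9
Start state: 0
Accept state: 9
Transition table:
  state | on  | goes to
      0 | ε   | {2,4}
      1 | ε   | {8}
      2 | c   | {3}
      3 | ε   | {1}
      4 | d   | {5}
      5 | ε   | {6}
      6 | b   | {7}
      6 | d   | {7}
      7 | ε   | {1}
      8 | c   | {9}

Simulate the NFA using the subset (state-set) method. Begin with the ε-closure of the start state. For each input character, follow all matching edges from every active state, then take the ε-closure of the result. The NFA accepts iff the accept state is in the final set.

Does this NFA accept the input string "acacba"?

S₀ = ε-closure({0}) = {0,2,4}
'a' @ 1: {}  — dead — no transitions
rest 'cacba' ignored (set empty)
end set {} — state 9 not in

Answer: REJECT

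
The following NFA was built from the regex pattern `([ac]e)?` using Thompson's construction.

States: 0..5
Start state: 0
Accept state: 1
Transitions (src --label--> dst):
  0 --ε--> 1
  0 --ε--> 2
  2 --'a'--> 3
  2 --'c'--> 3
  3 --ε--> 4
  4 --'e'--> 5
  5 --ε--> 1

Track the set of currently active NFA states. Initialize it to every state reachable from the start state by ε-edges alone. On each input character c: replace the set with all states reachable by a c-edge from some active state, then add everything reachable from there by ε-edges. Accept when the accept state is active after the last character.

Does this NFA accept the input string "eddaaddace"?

Answer: REJECT

Trace:
initial (ε-close {0}): {0,1,2}
'e' @ 1: {}  — state set empty
rest 'ddaaddace' ignored (set empty)
after full input: {}  (accept=1 not in)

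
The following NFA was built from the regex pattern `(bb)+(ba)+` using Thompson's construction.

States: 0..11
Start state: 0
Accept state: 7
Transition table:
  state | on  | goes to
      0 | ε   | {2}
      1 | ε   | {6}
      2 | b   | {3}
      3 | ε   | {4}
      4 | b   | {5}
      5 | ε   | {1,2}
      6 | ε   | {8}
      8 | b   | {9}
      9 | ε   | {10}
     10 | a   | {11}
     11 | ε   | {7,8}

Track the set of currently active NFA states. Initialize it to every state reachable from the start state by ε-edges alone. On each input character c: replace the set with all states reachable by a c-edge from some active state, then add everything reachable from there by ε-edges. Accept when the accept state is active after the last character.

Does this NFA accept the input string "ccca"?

S₀ = ε-closure({0}) = {0,2}
'c' @ 1: {}  — no active states
rest 'cca' ignored (set empty)
end set {} — state 7 not in

Answer: REJECT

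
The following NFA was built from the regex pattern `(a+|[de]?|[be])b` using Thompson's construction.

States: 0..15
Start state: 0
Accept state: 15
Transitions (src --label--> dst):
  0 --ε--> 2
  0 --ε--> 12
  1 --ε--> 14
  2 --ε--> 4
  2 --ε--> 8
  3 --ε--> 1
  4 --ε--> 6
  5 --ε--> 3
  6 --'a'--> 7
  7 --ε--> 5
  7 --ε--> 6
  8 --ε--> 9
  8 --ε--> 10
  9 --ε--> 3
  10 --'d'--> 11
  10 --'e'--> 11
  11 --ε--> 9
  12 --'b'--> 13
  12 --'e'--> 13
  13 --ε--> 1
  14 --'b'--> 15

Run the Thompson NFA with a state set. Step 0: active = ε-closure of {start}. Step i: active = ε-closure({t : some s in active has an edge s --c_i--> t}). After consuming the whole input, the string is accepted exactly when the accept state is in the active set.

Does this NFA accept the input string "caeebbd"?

S₀ = ε-closure({0}) = {0,1,2,3,4,6,8,9,10,12,14}
'c' @ 1: {}  — no active states
rest 'aeebbd' ignored (set empty)
final: {}; accept 15 not in set

Answer: REJECT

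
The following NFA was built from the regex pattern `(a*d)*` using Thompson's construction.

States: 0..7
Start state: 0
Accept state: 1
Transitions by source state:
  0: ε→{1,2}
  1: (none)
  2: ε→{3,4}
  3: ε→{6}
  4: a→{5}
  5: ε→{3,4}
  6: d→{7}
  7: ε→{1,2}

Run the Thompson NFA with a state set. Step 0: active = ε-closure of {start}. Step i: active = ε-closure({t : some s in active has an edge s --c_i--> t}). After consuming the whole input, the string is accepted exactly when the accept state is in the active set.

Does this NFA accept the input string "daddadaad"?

start: ε-closure({0}) = {0,1,2,3,4,6}
'd' @ 1: {1,2,3,4,6,7}  (accept∈set)
'a' @ 2: {3,4,5,6}
'd' @ 3: {1,2,3,4,6,7}  (accept∈set)
'd' @ 4: {1,2,3,4,6,7}  (accept∈set)
'a' @ 5: {3,4,5,6}
'd' @ 6: {1,2,3,4,6,7}  (accept∈set)
'a' @ 7: {3,4,5,6}
'a' @ 8: {3,4,5,6}
'd' @ 9: {1,2,3,4,6,7}  (accept∈set)
end set {1,2,3,4,6,7} — state 1 in

Answer: ACCEPT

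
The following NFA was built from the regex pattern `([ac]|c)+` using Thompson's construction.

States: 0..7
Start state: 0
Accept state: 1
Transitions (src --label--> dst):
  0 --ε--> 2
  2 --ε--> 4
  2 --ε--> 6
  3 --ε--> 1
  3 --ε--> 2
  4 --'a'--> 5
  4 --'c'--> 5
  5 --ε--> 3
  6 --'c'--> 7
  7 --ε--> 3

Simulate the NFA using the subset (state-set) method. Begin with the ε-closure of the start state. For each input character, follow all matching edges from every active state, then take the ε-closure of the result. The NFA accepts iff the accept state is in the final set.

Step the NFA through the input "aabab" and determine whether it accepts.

Answer: REJECT

Derivation:
initial (ε-close {0}): {0,2,4,6}
'a' @ 1: {1,2,3,4,5,6}  (accept∈set)
'a' @ 2: {1,2,3,4,5,6}  (accept∈set)
'b' @ 3: {}  — state set empty
rest 'ab' ignored (set empty)
final: {}; accept 1 not in set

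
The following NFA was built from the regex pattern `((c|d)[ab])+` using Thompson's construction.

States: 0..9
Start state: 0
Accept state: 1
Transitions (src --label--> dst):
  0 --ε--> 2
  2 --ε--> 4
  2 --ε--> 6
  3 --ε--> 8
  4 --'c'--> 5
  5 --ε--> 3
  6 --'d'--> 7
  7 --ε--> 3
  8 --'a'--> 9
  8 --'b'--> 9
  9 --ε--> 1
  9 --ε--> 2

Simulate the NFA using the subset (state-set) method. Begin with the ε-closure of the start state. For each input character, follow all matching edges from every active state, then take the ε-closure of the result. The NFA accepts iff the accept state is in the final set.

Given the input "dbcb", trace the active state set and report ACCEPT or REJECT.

S₀ = ε-closure({0}) = {0,2,4,6}
'd' @ 1: {3,7,8}
'b' @ 2: {1,2,4,6,9}  [accepting]
'c' @ 3: {3,5,8}
'b' @ 4: {1,2,4,6,9}  [accepting]
after full input: {1,2,4,6,9}  (accept=1 in)

Answer: ACCEPT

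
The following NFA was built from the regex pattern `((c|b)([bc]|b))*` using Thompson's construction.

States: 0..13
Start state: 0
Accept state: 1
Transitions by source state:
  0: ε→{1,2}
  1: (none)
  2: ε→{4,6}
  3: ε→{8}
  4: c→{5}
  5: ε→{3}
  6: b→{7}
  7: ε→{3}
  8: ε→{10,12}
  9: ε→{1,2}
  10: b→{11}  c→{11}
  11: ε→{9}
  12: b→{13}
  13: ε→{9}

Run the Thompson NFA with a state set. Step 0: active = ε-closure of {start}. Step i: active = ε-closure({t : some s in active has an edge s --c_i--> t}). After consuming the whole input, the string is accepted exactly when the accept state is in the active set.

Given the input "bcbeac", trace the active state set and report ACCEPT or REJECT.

initial (ε-close {0}): {0,1,2,4,6}
'b' @ 1: {3,7,8,10,12}
'c' @ 2: {1,2,4,6,9,11}  ✓accept
'b' @ 3: {3,7,8,10,12}
'e' @ 4: {}  — state set empty
rest 'ac' ignored (set empty)
after full input: {}  (accept=1 not in)

Answer: REJECT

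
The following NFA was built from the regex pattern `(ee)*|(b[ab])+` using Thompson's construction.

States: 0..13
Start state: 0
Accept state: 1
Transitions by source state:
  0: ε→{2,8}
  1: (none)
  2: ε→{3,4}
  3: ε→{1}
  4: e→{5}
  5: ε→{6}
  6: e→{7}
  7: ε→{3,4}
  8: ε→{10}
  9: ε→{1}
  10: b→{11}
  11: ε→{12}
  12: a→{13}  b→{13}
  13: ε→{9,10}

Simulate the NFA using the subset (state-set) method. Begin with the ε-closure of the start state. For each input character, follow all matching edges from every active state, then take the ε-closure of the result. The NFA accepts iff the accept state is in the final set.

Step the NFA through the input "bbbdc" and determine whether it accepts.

Answer: REJECT

Steps:
start: ε-closure({0}) = {0,1,2,3,4,8,10}
'b' @ 1: {11,12}
'b' @ 2: {1,9,10,13}  ✓accept
'b' @ 3: {11,12}
'd' @ 4: {}  — dead — no transitions
rest 'c' ignored (set empty)
end set {} — state 1 not in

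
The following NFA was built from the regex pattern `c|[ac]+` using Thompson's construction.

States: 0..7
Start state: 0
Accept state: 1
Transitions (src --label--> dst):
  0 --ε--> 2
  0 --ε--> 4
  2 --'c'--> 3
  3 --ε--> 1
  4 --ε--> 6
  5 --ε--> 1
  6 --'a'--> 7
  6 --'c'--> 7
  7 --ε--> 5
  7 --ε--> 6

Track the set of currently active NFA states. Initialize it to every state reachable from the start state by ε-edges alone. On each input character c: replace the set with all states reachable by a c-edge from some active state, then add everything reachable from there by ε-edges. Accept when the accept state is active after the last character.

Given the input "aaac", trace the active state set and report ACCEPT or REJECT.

Answer: ACCEPT

Trace:
start: ε-closure({0}) = {0,2,4,6}
'a' @ 1: {1,5,6,7}  [accepting]
'a' @ 2: {1,5,6,7}  [accepting]
'a' @ 3: {1,5,6,7}  [accepting]
'c' @ 4: {1,5,6,7}  [accepting]
after full input: {1,5,6,7}  (accept=1 in)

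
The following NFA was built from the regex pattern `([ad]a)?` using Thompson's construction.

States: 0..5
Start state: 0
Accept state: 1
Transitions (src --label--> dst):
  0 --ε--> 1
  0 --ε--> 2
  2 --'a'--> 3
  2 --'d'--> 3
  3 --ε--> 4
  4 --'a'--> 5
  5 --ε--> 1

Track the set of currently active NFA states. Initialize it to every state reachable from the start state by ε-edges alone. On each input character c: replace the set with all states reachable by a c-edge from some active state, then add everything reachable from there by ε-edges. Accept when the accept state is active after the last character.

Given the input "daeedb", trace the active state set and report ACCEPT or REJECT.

initial (ε-close {0}): {0,1,2}
'd' @ 1: {3,4}
'a' @ 2: {1,5}  [accepting]
'e' @ 3: {}  — no active states
rest 'edb' ignored (set empty)
end set {} — state 1 not in

Answer: REJECT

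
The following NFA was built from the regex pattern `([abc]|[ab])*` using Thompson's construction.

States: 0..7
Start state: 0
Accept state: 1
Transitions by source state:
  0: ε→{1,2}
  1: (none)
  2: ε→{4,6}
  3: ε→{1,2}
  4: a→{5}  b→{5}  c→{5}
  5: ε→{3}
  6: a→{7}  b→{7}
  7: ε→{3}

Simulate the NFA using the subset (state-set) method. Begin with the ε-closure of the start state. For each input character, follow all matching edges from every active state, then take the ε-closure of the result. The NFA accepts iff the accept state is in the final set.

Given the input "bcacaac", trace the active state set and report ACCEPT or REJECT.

Answer: ACCEPT

Derivation:
S₀ = ε-closure({0}) = {0,1,2,4,6}
'b' @ 1: {1,2,3,4,5,6,7}  (accept∈set)
'c' @ 2: {1,2,3,4,5,6}  (accept∈set)
'a' @ 3: {1,2,3,4,5,6,7}  (accept∈set)
'c' @ 4: {1,2,3,4,5,6}  (accept∈set)
'a' @ 5: {1,2,3,4,5,6,7}  (accept∈set)
'a' @ 6: {1,2,3,4,5,6,7}  (accept∈set)
'c' @ 7: {1,2,3,4,5,6}  (accept∈set)
final: {1,2,3,4,5,6}; accept 1 in set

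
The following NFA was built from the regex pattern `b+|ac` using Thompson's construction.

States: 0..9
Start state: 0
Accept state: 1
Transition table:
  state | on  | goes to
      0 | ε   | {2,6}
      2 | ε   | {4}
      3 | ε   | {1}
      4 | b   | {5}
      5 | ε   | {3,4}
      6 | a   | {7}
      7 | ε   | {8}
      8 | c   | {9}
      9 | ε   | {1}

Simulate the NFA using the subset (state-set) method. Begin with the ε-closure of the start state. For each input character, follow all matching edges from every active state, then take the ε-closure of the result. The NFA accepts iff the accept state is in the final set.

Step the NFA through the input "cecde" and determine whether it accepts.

start: ε-closure({0}) = {0,2,4,6}
'c' @ 1: {}  — no active states
rest 'ecde' ignored (set empty)
end set {} — state 1 not in

Answer: REJECT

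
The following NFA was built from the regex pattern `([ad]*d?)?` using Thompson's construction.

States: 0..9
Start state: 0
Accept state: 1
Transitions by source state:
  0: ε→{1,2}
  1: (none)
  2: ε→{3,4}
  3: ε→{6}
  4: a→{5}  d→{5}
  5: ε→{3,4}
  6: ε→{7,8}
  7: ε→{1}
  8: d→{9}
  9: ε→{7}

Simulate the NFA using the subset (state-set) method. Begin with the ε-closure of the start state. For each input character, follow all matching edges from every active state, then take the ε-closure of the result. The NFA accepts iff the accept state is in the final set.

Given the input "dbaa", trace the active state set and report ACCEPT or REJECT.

start: ε-closure({0}) = {0,1,2,3,4,6,7,8}
'd' @ 1: {1,3,4,5,6,7,8,9}  (accept∈set)
'b' @ 2: {}  — no active states
rest 'aa' ignored (set empty)
after full input: {}  (accept=1 not in)

Answer: REJECT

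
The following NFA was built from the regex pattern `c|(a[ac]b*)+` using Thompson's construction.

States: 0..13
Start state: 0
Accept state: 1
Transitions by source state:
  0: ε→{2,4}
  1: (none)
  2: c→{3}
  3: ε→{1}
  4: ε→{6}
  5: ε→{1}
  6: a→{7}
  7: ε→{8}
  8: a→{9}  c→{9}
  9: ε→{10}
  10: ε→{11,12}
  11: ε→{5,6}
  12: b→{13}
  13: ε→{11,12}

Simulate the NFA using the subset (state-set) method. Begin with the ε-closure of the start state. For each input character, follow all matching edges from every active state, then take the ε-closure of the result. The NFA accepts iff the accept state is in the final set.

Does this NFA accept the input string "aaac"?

Answer: ACCEPT

Trace:
initial (ε-close {0}): {0,2,4,6}
'a' @ 1: {7,8}
'a' @ 2: {1,5,6,9,10,11,12}  [accepting]
'a' @ 3: {7,8}
'c' @ 4: {1,5,6,9,10,11,12}  [accepting]
end set {1,5,6,9,10,11,12} — state 1 in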